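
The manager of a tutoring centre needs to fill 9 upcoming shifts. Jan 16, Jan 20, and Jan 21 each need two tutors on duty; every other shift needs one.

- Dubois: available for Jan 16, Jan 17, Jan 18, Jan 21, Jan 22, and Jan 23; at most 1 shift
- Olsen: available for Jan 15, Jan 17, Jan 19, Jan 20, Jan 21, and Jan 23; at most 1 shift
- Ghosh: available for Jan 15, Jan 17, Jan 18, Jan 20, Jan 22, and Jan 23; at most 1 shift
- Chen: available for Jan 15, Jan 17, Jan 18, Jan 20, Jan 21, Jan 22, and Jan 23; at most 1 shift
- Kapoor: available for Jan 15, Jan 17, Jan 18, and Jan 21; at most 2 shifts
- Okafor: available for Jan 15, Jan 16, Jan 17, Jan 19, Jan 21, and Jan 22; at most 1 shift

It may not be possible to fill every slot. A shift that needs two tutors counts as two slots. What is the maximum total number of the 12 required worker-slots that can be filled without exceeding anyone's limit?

Total capacity across all tutors is 1+1+1+1+2+1 = 7, and 12 slots are needed, so at most 7 can be filled.
An assignment achieving 7: Jan 15→Kapoor, Jan 16→Dubois+Okafor, Jan 18→Kapoor, Jan 19→Olsen, Jan 20→Ghosh+Chen.
Loads: Dubois 1/1, Olsen 1/1, Ghosh 1/1, Chen 1/1, Kapoor 2/2, Okafor 1/1.

7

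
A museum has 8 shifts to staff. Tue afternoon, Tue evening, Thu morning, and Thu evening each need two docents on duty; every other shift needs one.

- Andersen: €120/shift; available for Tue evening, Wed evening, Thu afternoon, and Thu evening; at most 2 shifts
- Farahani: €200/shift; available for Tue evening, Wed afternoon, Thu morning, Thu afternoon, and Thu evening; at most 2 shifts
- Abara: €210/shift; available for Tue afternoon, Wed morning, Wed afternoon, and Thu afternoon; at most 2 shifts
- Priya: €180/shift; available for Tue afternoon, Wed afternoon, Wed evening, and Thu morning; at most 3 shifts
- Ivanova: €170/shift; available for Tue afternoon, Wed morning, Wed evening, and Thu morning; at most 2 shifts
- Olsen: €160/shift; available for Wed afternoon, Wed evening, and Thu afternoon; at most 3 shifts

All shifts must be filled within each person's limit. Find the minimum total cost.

€2030

Tue evening can only be covered by Andersen and Farahani, so that assignment is forced.
Thu evening can only be covered by Andersen and Farahani, so that assignment is forced.
Picking the cheapest available docent for each shift independently would cost €1910, but that ignores the shift limits.
An optimal schedule: Tue afternoon→Priya+Abara, Tue evening→Andersen+Farahani, Wed morning→Ivanova, Wed afternoon→Olsen, Wed evening→Olsen, Thu morning→Ivanova+Priya, Thu afternoon→Olsen, Thu evening→Andersen+Farahani.
Total: 180 + 210 + 120 + 200 + 170 + 160 + 160 + 170 + 180 + 160 + 120 + 200 = €2030.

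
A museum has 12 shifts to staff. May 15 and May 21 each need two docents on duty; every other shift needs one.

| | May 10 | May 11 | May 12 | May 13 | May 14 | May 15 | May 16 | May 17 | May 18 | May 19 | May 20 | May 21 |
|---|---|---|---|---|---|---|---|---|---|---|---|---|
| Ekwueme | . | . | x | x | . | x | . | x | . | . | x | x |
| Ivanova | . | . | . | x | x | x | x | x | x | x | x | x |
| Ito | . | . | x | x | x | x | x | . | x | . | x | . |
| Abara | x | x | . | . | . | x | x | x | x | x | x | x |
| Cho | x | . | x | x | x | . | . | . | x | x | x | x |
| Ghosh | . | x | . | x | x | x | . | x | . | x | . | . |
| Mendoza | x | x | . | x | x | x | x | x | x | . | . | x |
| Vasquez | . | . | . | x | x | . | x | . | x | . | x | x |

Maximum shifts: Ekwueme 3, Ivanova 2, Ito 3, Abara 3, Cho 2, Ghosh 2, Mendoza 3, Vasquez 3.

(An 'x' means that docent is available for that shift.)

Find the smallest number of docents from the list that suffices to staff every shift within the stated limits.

5

14 slots to fill and no one can take more than 3, so at least ⌈14/3⌉ = 5 docents are needed.
Ekwueme, Ivanova, Ito, Abara, and Mendoza alone can cover everything: May 10→Abara, May 11→Abara, May 12→Ekwueme, May 13→Ekwueme, May 14→Ivanova, May 15→Ito+Mendoza, May 16→Ito, May 17→Ekwueme, May 18→Mendoza, May 19→Ivanova, May 20→Ito, May 21→Abara+Mendoza.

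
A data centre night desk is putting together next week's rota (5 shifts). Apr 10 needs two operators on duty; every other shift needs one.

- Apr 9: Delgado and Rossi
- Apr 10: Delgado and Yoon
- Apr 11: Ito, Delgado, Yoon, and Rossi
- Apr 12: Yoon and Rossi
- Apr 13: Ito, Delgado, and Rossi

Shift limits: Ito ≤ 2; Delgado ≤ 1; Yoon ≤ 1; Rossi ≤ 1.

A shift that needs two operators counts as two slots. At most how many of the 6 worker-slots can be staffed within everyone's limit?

5

Total capacity across all operators is 2+1+1+1 = 5, and 6 slots are needed, so at most 5 can be filled.
An assignment achieving 5: Apr 9→Delgado, Apr 10→Yoon, Apr 11→Ito, Apr 12→Rossi, Apr 13→Ito.
Loads: Ito 2/2, Delgado 1/1, Yoon 1/1, Rossi 1/1.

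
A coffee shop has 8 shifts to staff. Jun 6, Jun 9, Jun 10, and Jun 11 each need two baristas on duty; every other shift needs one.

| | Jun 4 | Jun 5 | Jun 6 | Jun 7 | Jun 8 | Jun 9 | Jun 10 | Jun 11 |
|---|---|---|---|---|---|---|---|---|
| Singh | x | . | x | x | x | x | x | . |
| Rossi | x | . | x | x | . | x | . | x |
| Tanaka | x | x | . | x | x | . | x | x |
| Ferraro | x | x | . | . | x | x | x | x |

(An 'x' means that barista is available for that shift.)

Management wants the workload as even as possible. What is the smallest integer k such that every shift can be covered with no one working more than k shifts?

With 4 baristas and 12 worker-slots to fill, someone must work at least ⌈12/4⌉ = 3 shifts, so k ≥ 3.
k = 3 works: Jun 4→Ferraro, Jun 5→Tanaka, Jun 6→Singh+Rossi, Jun 7→Singh, Jun 8→Singh, Jun 9→Rossi+Ferraro, Jun 10→Tanaka+Ferraro, Jun 11→Rossi+Tanaka.
Loads: Singh 3, Rossi 3, Tanaka 3, Ferraro 3 — all ≤ 3.

3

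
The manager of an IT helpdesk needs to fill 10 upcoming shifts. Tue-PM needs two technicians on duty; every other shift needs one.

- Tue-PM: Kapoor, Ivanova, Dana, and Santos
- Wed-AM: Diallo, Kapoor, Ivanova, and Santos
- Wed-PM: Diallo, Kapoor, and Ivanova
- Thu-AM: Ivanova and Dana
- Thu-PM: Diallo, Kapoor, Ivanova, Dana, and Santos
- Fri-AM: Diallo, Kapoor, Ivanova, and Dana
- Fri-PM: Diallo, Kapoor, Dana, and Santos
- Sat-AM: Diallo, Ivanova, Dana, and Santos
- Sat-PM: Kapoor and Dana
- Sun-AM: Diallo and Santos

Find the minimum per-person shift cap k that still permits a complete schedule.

3

With 5 technicians and 11 worker-slots to fill, someone must work at least ⌈11/5⌉ = 3 shifts, so k ≥ 3.
k = 3 works: Tue-PM→Dana+Santos, Wed-AM→Diallo, Wed-PM→Diallo, Thu-AM→Ivanova, Thu-PM→Ivanova, Fri-AM→Kapoor, Fri-PM→Kapoor, Sat-AM→Ivanova, Sat-PM→Kapoor, Sun-AM→Diallo.
Loads: Diallo 3, Kapoor 3, Ivanova 3, Dana 1, Santos 1 — all ≤ 3.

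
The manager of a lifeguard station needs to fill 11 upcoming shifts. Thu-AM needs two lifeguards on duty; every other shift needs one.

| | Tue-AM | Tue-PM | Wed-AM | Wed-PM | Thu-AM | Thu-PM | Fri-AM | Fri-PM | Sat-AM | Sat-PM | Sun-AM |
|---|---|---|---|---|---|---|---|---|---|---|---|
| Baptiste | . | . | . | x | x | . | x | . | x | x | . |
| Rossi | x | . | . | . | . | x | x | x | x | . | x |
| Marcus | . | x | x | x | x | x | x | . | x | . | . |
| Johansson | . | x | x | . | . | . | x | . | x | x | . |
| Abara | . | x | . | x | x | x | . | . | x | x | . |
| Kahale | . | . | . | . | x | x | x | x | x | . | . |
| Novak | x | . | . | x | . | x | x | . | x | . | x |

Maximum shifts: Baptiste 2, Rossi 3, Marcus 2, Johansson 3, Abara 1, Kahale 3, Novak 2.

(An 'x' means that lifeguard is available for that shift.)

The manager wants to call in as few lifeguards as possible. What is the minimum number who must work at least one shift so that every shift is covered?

12 slots to fill and no one can take more than 3, so at least ⌈12/3⌉ = 4 lifeguards are needed.
Any 4 lifeguards together have capacity at most 3+3+3+2 = 11 < 12 slots, so 4 can never suffice.
Baptiste, Rossi, Marcus, Johansson, and Kahale alone can cover everything: Tue-AM→Rossi, Tue-PM→Marcus, Wed-AM→Marcus, Wed-PM→Baptiste, Thu-AM→Baptiste+Kahale, Thu-PM→Kahale, Fri-AM→Johansson, Fri-PM→Rossi, Sat-AM→Johansson, Sat-PM→Johansson, Sun-AM→Rossi.

5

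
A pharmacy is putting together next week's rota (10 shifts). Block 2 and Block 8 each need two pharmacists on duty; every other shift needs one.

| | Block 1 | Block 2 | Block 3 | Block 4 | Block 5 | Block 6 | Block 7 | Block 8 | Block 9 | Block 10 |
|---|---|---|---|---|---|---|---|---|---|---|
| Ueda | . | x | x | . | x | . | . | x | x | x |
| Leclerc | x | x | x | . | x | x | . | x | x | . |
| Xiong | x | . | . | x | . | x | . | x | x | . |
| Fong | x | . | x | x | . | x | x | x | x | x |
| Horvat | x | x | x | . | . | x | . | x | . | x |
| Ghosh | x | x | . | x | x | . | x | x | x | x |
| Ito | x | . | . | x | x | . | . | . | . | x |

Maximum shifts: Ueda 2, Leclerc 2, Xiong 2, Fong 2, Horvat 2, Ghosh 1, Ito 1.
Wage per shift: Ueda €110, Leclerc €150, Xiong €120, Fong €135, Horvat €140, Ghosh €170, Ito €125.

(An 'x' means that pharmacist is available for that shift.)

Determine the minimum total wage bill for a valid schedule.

Picking the cheapest available pharmacist for each shift independently would cost €1415, but that ignores the shift limits.
An optimal schedule: Block 1→Ito, Block 2→Horvat+Ghosh, Block 3→Ueda, Block 4→Xiong, Block 5→Ueda, Block 6→Leclerc, Block 7→Fong, Block 8→Xiong+Horvat, Block 9→Leclerc, Block 10→Fong.
Total: 125 + 140 + 170 + 110 + 120 + 110 + 150 + 135 + 120 + 140 + 150 + 135 = €1605.

€1605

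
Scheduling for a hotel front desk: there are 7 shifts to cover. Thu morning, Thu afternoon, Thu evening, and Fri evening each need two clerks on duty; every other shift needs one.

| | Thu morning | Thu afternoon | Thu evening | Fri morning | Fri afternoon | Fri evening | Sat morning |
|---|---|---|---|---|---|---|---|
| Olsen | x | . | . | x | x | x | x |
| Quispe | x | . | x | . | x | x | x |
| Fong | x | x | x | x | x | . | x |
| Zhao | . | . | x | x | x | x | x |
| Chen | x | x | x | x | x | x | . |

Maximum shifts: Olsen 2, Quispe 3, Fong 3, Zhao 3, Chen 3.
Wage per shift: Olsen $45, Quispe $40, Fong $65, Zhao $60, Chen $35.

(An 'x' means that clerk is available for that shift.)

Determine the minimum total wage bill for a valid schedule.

$500

Thu afternoon can only be covered by Fong and Chen, so that assignment is forced.
Picking the cheapest available clerk for each shift independently would cost $435, but that ignores the shift limits.
An optimal schedule: Thu morning→Quispe+Olsen, Thu afternoon→Chen+Fong, Thu evening→Quispe+Zhao, Fri morning→Chen, Fri afternoon→Chen, Fri evening→Olsen+Zhao, Sat morning→Quispe.
Total: 40 + 45 + 35 + 65 + 40 + 60 + 35 + 35 + 45 + 60 + 40 = $500.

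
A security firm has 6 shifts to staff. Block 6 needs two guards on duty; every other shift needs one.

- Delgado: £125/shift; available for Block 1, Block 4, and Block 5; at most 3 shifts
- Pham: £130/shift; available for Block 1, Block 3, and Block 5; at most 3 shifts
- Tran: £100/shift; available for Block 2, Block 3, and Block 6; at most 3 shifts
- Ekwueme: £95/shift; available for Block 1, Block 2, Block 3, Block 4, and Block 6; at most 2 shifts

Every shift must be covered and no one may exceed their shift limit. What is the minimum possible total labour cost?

Block 6 can only be covered by Tran and Ekwueme, so that assignment is forced.
Picking the cheapest available guard for each shift independently would cost £700, but that ignores the shift limits.
An optimal schedule: Block 1→Delgado, Block 2→Tran, Block 3→Tran, Block 4→Ekwueme, Block 5→Delgado, Block 6→Ekwueme+Tran.
Total: 125 + 100 + 100 + 95 + 125 + 95 + 100 = £740.

£740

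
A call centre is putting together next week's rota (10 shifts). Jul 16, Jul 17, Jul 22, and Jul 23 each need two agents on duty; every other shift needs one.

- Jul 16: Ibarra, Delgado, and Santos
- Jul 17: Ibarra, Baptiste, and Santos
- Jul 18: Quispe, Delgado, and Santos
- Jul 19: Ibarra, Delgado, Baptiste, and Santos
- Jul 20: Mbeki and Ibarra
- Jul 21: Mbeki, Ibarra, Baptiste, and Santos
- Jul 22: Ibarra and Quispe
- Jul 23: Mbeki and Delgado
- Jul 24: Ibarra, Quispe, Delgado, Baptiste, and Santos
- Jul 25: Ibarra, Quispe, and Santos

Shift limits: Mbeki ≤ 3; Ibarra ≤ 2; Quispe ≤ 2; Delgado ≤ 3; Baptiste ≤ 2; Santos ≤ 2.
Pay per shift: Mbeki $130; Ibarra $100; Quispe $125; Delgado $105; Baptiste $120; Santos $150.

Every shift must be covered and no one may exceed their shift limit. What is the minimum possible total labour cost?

$1695

Jul 22 can only be covered by Ibarra and Quispe, so that assignment is forced.
Jul 23 can only be covered by Mbeki and Delgado, so that assignment is forced.
Picking the cheapest available agent for each shift independently would cost $1490, but that ignores the shift limits.
An optimal schedule: Jul 16→Ibarra+Delgado, Jul 17→Baptiste+Santos, Jul 18→Quispe, Jul 19→Delgado, Jul 20→Mbeki, Jul 21→Mbeki, Jul 22→Ibarra+Quispe, Jul 23→Mbeki+Delgado, Jul 24→Baptiste, Jul 25→Santos.
Total: 100 + 105 + 120 + 150 + 125 + 105 + 130 + 130 + 100 + 125 + 130 + 105 + 120 + 150 = $1695.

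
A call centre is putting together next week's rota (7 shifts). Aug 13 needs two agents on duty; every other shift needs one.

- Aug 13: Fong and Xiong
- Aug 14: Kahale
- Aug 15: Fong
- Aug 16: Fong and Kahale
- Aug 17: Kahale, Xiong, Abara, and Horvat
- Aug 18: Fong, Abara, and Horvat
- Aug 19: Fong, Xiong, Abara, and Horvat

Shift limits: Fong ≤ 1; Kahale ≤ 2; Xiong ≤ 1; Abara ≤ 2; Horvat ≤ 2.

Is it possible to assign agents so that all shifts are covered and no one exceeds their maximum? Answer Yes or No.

Total capacity is 8 and 8 slots are needed, so capacity alone doesn't rule it out.
Shifts {Aug 13, Aug 15} need 3 worker-slots in total, but the agents available for any of those shifts (Fong and Xiong) can supply at most 2 among them. So no valid schedule exists.

No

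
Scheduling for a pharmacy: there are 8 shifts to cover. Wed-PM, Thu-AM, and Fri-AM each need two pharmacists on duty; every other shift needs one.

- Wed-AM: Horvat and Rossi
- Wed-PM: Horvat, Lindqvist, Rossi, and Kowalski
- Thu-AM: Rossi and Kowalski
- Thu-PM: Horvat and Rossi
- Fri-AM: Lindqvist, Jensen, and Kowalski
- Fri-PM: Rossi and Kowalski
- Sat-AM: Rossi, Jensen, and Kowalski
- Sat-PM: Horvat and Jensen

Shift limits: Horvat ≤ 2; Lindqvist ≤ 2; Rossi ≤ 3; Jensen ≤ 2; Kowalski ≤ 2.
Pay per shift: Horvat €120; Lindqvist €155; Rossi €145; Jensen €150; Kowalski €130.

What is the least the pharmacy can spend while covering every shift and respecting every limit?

Thu-AM can only be covered by Rossi and Kowalski, so that assignment is forced.
Picking the cheapest available pharmacist for each shift independently would cost €1425, but that ignores the shift limits.
An optimal schedule: Wed-AM→Horvat, Wed-PM→Lindqvist+Kowalski, Thu-AM→Rossi+Kowalski, Thu-PM→Horvat, Fri-AM→Lindqvist+Jensen, Fri-PM→Rossi, Sat-AM→Rossi, Sat-PM→Jensen.
Total: 120 + 155 + 130 + 145 + 130 + 120 + 155 + 150 + 145 + 145 + 150 = €1545.

€1545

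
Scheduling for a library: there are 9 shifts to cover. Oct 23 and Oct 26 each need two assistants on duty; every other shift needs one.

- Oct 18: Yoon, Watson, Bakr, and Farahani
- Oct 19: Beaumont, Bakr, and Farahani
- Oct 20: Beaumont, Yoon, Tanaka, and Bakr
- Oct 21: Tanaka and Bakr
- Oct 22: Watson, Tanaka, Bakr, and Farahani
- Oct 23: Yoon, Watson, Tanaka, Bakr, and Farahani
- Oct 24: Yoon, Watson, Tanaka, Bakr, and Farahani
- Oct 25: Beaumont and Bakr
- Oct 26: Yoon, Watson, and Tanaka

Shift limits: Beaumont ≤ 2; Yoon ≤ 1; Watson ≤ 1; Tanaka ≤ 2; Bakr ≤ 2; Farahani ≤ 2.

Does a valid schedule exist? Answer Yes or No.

No

Total capacity is 2+1+1+2+2+2 = 10 but 11 worker-slots are needed — infeasible.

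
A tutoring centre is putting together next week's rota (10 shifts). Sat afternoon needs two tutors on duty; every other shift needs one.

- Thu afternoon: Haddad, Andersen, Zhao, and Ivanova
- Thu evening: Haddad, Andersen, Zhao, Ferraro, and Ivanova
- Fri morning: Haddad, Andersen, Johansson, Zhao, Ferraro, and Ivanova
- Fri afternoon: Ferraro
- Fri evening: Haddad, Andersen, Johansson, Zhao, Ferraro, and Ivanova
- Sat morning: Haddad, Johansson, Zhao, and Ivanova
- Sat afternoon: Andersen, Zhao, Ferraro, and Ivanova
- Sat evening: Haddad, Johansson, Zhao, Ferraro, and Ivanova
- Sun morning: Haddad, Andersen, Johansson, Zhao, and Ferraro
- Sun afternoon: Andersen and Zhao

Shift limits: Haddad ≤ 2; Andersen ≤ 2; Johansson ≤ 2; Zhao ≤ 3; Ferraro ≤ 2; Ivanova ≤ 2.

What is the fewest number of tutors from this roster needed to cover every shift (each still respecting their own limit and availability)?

11 slots to fill and no one can take more than 3, so at least ⌈11/3⌉ = 4 tutors are needed.
Any 4 tutors together have capacity at most 3+2+2+2 = 9 < 11 slots, so 4 can never suffice.
Haddad, Andersen, Johansson, Zhao, and Ferraro alone can cover everything: Thu afternoon→Haddad, Thu evening→Zhao, Fri morning→Johansson, Fri afternoon→Ferraro, Fri evening→Zhao, Sat morning→Haddad, Sat afternoon→Andersen+Zhao, Sat evening→Johansson, Sun morning→Ferraro, Sun afternoon→Andersen.

5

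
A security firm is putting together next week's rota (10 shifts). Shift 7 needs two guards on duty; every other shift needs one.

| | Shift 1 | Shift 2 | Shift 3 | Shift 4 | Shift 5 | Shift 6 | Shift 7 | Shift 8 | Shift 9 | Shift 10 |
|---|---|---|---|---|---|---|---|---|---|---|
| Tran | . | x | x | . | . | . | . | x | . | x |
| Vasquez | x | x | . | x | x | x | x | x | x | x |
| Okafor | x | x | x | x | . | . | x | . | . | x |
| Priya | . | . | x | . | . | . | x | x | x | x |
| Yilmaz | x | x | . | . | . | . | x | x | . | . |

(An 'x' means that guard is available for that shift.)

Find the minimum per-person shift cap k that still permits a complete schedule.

With 5 guards and 11 worker-slots to fill, someone must work at least ⌈11/5⌉ = 3 shifts, so k ≥ 3.
k = 3 works: Shift 1→Okafor, Shift 2→Tran, Shift 3→Tran, Shift 4→Vasquez, Shift 5→Vasquez, Shift 6→Vasquez, Shift 7→Okafor+Priya, Shift 8→Tran, Shift 9→Priya, Shift 10→Okafor.
Loads: Tran 3, Vasquez 3, Okafor 3, Priya 2, Yilmaz 0 — all ≤ 3.

3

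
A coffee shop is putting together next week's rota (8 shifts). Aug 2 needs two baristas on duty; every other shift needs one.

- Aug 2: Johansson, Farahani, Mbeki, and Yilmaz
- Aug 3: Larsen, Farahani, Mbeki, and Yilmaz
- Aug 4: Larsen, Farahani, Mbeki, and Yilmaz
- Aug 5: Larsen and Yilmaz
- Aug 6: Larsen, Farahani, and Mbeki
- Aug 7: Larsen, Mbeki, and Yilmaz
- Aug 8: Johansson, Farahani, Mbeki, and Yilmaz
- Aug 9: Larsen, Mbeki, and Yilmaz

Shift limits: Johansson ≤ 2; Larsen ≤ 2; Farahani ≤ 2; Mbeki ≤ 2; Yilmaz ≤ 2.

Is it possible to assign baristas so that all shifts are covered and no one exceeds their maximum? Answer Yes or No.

Yes

One valid schedule: Aug 2→Johansson+Yilmaz, Aug 3→Farahani, Aug 4→Farahani, Aug 5→Larsen, Aug 6→Larsen, Aug 7→Mbeki, Aug 8→Johansson, Aug 9→Mbeki.
Loads: Johansson 2/2, Larsen 2/2, Farahani 2/2, Mbeki 2/2, Yilmaz 1/2 — all within limits.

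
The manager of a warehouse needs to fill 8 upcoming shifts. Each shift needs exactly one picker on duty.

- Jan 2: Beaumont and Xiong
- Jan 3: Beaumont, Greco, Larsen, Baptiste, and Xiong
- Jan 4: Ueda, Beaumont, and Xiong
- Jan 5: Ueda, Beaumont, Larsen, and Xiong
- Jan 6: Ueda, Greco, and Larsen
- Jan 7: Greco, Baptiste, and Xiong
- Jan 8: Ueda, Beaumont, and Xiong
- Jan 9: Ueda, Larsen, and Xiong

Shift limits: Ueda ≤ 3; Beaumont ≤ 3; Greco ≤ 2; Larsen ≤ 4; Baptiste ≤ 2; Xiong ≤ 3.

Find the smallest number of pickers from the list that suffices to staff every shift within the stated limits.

8 slots to fill and no one can take more than 4, so at least ⌈8/4⌉ = 2 pickers are needed.
Any 2 pickers together have capacity at most 4+3 = 7 < 8 slots, so 2 can never suffice.
Ueda, Beaumont, and Greco alone can cover everything: Jan 2→Beaumont, Jan 3→Beaumont, Jan 4→Ueda, Jan 5→Ueda, Jan 6→Greco, Jan 7→Greco, Jan 8→Beaumont, Jan 9→Ueda.

3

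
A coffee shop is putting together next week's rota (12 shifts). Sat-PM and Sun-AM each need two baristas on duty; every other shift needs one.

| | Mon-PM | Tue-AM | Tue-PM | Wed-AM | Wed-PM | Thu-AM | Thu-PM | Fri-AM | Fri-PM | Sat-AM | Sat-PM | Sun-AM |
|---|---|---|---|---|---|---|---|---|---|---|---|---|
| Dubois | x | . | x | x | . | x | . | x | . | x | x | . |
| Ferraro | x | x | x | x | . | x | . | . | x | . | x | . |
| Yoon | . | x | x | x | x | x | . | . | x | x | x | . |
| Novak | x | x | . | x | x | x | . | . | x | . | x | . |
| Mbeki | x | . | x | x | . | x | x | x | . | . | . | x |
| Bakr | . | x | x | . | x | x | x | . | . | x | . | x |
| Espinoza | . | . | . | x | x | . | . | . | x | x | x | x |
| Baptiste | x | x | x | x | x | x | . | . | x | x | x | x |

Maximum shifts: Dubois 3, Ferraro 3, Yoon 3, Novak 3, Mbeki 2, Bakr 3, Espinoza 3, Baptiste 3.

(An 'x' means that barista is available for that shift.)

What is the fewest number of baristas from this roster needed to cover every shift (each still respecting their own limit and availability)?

5

14 slots to fill and no one can take more than 3, so at least ⌈14/3⌉ = 5 baristas are needed.
Dubois, Ferraro, Yoon, Mbeki, and Bakr alone can cover everything: Mon-PM→Dubois, Tue-AM→Ferraro, Tue-PM→Bakr, Wed-AM→Yoon, Wed-PM→Yoon, Thu-AM→Bakr, Thu-PM→Mbeki, Fri-AM→Dubois, Fri-PM→Ferraro, Sat-AM→Dubois, Sat-PM→Ferraro+Yoon, Sun-AM→Mbeki+Bakr.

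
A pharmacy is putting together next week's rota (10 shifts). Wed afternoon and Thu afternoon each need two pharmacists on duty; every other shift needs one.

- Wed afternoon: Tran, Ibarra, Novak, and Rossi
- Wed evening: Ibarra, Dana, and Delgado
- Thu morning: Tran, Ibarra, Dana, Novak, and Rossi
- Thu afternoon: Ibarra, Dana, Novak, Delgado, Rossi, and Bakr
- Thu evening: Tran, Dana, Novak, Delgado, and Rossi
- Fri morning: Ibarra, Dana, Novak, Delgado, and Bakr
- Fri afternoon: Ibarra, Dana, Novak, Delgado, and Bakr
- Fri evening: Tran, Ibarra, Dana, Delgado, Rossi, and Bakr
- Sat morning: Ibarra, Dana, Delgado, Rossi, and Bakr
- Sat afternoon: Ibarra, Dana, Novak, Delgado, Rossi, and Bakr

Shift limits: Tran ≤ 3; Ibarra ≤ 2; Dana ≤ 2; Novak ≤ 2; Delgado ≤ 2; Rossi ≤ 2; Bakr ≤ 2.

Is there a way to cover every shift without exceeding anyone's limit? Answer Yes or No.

One valid schedule: Wed afternoon→Tran+Novak, Wed evening→Ibarra, Thu morning→Tran, Thu afternoon→Delgado+Rossi, Thu evening→Tran, Fri morning→Ibarra, Fri afternoon→Dana, Fri evening→Delgado, Sat morning→Dana, Sat afternoon→Novak.
Loads: Tran 3/3, Ibarra 2/2, Dana 2/2, Novak 2/2, Delgado 2/2, Rossi 1/2, Bakr 0/2 — all within limits.

Yes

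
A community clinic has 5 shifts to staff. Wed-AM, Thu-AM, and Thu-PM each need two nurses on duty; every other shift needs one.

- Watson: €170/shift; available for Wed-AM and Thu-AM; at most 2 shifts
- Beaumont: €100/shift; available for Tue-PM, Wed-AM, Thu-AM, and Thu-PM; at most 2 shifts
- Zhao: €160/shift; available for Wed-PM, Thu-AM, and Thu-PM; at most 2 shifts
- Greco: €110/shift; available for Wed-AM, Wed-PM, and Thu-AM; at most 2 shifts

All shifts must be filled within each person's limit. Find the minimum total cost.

€1080

Tue-PM can only be covered by Beaumont, so that assignment is forced.
Thu-PM can only be covered by Beaumont and Zhao, so that assignment is forced.
Picking the cheapest available nurse for each shift independently would cost €890, but that ignores the shift limits.
An optimal schedule: Tue-PM→Beaumont, Wed-AM→Watson+Greco, Wed-PM→Zhao, Thu-AM→Watson+Greco, Thu-PM→Beaumont+Zhao.
Total: 100 + 170 + 110 + 160 + 170 + 110 + 100 + 160 = €1080.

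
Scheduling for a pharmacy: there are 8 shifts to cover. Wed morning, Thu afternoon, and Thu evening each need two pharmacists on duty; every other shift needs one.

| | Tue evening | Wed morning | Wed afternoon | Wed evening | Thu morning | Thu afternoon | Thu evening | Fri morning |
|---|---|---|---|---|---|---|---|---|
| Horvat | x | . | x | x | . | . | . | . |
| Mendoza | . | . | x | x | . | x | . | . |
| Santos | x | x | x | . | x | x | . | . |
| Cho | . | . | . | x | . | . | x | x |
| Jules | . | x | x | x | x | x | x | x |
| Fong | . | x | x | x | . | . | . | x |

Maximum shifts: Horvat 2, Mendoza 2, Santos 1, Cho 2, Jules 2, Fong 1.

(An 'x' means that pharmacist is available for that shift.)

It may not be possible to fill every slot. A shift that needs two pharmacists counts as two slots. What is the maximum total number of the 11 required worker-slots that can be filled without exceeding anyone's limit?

Total capacity across all pharmacists is 2+2+1+2+2+1 = 10, and 11 slots are needed, so at most 10 can be filled.
An assignment achieving 10: Tue evening→Horvat, Wed morning→Jules+Fong, Wed afternoon→Horvat, Wed evening→Mendoza, Thu morning→Santos, Thu afternoon→Mendoza, Thu evening→Cho+Jules, Fri morning→Cho.
Loads: Horvat 2/2, Mendoza 2/2, Santos 1/1, Cho 2/2, Jules 2/2, Fong 1/1.

10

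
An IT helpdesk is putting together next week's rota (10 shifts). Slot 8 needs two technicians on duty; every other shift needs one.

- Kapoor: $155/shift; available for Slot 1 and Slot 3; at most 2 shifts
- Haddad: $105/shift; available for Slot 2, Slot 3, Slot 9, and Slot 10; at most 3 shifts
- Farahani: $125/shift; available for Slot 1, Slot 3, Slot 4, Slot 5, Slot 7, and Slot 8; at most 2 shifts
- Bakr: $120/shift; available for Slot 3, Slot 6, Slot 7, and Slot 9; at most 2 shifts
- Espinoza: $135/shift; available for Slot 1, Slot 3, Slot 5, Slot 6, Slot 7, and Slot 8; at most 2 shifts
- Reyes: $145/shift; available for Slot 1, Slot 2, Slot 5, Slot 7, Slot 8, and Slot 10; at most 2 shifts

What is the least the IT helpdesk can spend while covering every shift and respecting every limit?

$1365

Slot 4 can only be covered by Farahani, so that assignment is forced.
Picking the cheapest available technician for each shift independently would cost $1295, but that ignores the shift limits.
An optimal schedule: Slot 1→Espinoza, Slot 2→Haddad, Slot 3→Bakr, Slot 4→Farahani, Slot 5→Farahani, Slot 6→Bakr, Slot 7→Reyes, Slot 8→Espinoza+Reyes, Slot 9→Haddad, Slot 10→Haddad.
Total: 135 + 105 + 120 + 125 + 125 + 120 + 145 + 135 + 145 + 105 + 105 = $1365.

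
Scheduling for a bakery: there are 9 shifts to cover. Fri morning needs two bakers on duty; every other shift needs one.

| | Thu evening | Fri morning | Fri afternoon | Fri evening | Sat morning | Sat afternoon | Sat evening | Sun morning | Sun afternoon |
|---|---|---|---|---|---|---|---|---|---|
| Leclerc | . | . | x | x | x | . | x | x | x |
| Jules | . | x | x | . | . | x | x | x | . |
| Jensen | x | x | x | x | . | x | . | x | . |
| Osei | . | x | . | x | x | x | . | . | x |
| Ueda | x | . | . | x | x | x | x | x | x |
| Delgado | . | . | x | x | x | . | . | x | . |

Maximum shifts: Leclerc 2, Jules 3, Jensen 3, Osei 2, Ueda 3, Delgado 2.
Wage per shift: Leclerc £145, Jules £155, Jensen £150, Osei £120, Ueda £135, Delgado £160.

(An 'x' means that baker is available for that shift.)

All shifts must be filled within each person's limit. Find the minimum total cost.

Picking the cheapest available baker for each shift independently would cost £1300, but that ignores the shift limits.
An optimal schedule: Thu evening→Ueda, Fri morning→Osei+Jensen, Fri afternoon→Leclerc, Fri evening→Leclerc, Sat morning→Ueda, Sat afternoon→Jensen, Sat evening→Ueda, Sun morning→Jensen, Sun afternoon→Osei.
Total: 135 + 120 + 150 + 145 + 145 + 135 + 150 + 135 + 150 + 120 = £1385.

£1385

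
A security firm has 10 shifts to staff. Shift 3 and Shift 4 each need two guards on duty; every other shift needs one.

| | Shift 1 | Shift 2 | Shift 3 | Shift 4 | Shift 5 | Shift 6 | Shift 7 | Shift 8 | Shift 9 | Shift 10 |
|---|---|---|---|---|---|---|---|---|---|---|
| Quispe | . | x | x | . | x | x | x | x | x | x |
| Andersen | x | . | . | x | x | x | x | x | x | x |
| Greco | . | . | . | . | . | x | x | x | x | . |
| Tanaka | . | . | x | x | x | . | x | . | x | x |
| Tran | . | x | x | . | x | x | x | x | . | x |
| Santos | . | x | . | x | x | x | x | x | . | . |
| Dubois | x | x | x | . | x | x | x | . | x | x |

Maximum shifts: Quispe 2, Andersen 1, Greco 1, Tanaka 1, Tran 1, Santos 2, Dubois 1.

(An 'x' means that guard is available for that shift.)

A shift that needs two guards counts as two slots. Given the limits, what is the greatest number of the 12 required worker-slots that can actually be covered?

9

Total capacity across all guards is 2+1+1+1+1+2+1 = 9, and 12 slots are needed, so at most 9 can be filled.
An assignment achieving 9: Shift 1→Andersen, Shift 2→Quispe, Shift 3→Quispe+Tran, Shift 4→Tanaka+Santos, Shift 5→Santos, Shift 8→Greco, Shift 9→Dubois.
Loads: Quispe 2/2, Andersen 1/1, Greco 1/1, Tanaka 1/1, Tran 1/1, Santos 2/2, Dubois 1/1.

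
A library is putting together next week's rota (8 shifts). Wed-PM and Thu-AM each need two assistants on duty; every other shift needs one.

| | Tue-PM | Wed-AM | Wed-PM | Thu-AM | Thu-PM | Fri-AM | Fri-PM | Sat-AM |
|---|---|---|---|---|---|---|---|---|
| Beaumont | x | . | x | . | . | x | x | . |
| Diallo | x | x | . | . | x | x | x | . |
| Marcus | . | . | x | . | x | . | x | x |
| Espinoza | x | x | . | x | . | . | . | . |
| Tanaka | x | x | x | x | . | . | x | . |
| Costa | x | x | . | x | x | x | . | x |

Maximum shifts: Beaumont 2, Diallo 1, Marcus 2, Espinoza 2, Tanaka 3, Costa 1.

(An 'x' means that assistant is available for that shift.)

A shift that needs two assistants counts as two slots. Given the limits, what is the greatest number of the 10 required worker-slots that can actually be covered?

10

Total capacity across all assistants is 2+1+2+2+3+1 = 11, and 10 slots are needed, so at most 10 can be filled.
An assignment achieving 10: Tue-PM→Tanaka, Wed-AM→Espinoza, Wed-PM→Beaumont+Marcus, Thu-AM→Espinoza+Tanaka, Thu-PM→Diallo, Fri-AM→Beaumont, Fri-PM→Tanaka, Sat-AM→Marcus.
Loads: Beaumont 2/2, Diallo 1/1, Marcus 2/2, Espinoza 2/2, Tanaka 3/3, Costa 0/1.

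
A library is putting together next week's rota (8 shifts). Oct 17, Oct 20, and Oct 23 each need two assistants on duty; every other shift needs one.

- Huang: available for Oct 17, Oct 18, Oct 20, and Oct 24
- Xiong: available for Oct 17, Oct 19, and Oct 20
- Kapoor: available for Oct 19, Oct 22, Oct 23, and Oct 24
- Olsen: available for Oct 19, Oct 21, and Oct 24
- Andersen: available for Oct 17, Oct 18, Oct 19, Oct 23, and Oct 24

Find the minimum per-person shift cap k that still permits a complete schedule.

With 5 assistants and 11 worker-slots to fill, someone must work at least ⌈11/5⌉ = 3 shifts, so k ≥ 3.
k = 3 works: Oct 17→Huang+Xiong, Oct 18→Huang, Oct 19→Xiong, Oct 20→Huang+Xiong, Oct 21→Olsen, Oct 22→Kapoor, Oct 23→Kapoor+Andersen, Oct 24→Kapoor.
Loads: Huang 3, Xiong 3, Kapoor 3, Olsen 1, Andersen 1 — all ≤ 3.

3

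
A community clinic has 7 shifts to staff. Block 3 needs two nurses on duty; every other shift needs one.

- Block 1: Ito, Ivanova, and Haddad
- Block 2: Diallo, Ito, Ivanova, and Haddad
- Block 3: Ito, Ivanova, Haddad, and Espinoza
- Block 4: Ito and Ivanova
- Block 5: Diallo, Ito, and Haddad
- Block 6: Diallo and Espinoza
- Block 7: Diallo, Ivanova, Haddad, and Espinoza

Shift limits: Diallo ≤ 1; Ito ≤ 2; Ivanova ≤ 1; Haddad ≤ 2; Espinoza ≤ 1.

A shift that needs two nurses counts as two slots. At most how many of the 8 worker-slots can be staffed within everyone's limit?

7

Total capacity across all nurses is 1+2+1+2+1 = 7, and 8 slots are needed, so at most 7 can be filled.
An assignment achieving 7: Block 1→Ito, Block 2→Ivanova, Block 3→Haddad+Espinoza, Block 4→Ito, Block 5→Haddad, Block 6→Diallo.
Loads: Diallo 1/1, Ito 2/2, Ivanova 1/1, Haddad 2/2, Espinoza 1/1.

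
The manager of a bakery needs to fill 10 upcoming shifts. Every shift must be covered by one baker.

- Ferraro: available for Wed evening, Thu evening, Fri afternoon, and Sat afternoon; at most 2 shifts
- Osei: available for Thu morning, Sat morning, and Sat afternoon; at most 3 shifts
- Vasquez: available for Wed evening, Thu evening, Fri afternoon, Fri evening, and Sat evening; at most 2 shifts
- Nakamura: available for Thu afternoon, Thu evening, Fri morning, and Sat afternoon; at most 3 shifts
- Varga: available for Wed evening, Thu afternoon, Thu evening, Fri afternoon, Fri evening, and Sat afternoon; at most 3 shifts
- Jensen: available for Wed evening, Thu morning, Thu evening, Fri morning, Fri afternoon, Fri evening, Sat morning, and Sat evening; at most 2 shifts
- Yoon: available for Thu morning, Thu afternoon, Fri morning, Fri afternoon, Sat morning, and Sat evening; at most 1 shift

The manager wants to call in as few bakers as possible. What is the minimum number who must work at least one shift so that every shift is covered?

10 slots to fill and no one can take more than 3, so at least ⌈10/3⌉ = 4 bakers are needed.
Ferraro, Osei, Vasquez, and Nakamura alone can cover everything: Wed evening→Ferraro, Thu morning→Osei, Thu afternoon→Nakamura, Thu evening→Nakamura, Fri morning→Nakamura, Fri afternoon→Ferraro, Fri evening→Vasquez, Sat morning→Osei, Sat afternoon→Osei, Sat evening→Vasquez.

4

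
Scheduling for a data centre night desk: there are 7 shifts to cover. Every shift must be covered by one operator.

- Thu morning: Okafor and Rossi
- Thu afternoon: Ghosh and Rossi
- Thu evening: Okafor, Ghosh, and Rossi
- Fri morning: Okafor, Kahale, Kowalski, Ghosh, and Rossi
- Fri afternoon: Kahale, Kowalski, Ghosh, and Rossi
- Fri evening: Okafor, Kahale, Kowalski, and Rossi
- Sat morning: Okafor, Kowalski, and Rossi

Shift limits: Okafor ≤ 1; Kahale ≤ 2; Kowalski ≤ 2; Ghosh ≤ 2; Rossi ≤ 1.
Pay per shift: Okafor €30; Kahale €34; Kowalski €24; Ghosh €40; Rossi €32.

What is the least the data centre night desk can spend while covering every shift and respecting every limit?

€218

Picking the cheapest available operator for each shift independently would cost €188, but that ignores the shift limits.
An optimal schedule: Thu morning→Okafor, Thu afternoon→Rossi, Thu evening→Ghosh, Fri morning→Kahale, Fri afternoon→Kowalski, Fri evening→Kahale, Sat morning→Kowalski.
Total: 30 + 32 + 40 + 34 + 24 + 34 + 24 = €218.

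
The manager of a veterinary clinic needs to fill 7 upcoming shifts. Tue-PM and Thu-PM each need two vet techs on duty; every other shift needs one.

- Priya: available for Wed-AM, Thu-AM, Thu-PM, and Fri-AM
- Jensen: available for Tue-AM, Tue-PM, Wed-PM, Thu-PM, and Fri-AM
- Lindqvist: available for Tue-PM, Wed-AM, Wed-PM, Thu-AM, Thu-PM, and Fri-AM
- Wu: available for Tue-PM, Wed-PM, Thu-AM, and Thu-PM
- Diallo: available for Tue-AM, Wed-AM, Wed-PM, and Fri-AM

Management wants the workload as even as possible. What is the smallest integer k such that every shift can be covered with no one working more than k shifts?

With 5 vet techs and 9 worker-slots to fill, someone must work at least ⌈9/5⌉ = 2 shifts, so k ≥ 2.
k = 2 works: Tue-AM→Jensen, Tue-PM→Jensen+Lindqvist, Wed-AM→Priya, Wed-PM→Wu, Thu-AM→Priya, Thu-PM→Lindqvist+Wu, Fri-AM→Diallo.
Loads: Priya 2, Jensen 2, Lindqvist 2, Wu 2, Diallo 1 — all ≤ 2.

2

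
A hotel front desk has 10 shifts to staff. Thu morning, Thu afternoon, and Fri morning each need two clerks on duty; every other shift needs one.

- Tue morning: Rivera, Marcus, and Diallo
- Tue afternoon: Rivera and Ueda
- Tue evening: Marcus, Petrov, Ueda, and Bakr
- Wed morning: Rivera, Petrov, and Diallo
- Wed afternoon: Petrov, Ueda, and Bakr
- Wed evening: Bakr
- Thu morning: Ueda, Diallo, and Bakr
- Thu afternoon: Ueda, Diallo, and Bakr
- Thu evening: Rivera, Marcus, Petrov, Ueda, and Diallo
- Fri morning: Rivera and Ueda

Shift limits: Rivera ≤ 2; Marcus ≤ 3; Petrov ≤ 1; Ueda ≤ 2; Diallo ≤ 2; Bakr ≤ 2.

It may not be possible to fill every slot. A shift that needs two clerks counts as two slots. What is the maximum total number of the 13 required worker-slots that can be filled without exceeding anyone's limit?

12

Total capacity across all clerks is 2+3+1+2+2+2 = 12, and 13 slots are needed, so at most 12 can be filled.
An assignment achieving 12: Tue morning→Marcus, Tue afternoon→Rivera, Tue evening→Marcus, Wed morning→Petrov, Wed afternoon→Ueda, Wed evening→Bakr, Thu morning→Diallo+Bakr, Thu afternoon→Diallo, Thu evening→Marcus, Fri morning→Rivera+Ueda.
Loads: Rivera 2/2, Marcus 3/3, Petrov 1/1, Ueda 2/2, Diallo 2/2, Bakr 2/2.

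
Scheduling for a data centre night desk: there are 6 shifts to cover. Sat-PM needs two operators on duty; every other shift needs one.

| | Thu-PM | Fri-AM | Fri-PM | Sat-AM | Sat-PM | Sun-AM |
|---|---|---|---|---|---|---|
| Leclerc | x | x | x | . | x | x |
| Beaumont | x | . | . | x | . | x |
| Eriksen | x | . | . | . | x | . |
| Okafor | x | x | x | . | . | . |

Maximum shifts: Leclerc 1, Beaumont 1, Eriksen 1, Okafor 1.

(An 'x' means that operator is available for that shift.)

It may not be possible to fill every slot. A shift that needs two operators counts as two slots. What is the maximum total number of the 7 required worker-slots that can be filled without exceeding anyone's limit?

Total capacity across all operators is 1+1+1+1 = 4, and 7 slots are needed, so at most 4 can be filled.
An assignment achieving 4: Fri-AM→Leclerc, Fri-PM→Okafor, Sat-AM→Beaumont, Sat-PM→Eriksen.
Loads: Leclerc 1/1, Beaumont 1/1, Eriksen 1/1, Okafor 1/1.

4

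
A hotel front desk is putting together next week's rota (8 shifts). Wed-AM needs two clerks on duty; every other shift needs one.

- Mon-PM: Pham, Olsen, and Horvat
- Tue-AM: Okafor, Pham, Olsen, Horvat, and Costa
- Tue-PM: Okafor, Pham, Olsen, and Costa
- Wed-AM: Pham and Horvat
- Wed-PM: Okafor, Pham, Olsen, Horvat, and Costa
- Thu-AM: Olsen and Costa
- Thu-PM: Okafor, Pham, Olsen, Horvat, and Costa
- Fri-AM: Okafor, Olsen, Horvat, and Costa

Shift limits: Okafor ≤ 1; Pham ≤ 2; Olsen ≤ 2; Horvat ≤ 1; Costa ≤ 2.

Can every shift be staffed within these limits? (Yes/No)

No

Total capacity is 1+2+2+1+2 = 8 but 9 worker-slots are needed — infeasible.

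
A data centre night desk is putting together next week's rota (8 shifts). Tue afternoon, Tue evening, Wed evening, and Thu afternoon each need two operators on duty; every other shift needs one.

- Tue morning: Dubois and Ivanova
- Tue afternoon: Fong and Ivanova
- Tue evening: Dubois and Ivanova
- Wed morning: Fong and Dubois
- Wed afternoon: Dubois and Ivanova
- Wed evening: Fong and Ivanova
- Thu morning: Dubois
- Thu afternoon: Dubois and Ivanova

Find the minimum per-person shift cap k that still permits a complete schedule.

With 3 operators and 12 worker-slots to fill, someone must work at least ⌈12/3⌉ = 4 shifts, so k ≥ 4.
k = 4 is infeasible (exhaustive check).
k = 5 works: Tue morning→Dubois, Tue afternoon→Fong+Ivanova, Tue evening→Dubois+Ivanova, Wed morning→Fong, Wed afternoon→Dubois, Wed evening→Fong+Ivanova, Thu morning→Dubois, Thu afternoon→Dubois+Ivanova.
Loads: Fong 3, Dubois 5, Ivanova 4 — all ≤ 5.

5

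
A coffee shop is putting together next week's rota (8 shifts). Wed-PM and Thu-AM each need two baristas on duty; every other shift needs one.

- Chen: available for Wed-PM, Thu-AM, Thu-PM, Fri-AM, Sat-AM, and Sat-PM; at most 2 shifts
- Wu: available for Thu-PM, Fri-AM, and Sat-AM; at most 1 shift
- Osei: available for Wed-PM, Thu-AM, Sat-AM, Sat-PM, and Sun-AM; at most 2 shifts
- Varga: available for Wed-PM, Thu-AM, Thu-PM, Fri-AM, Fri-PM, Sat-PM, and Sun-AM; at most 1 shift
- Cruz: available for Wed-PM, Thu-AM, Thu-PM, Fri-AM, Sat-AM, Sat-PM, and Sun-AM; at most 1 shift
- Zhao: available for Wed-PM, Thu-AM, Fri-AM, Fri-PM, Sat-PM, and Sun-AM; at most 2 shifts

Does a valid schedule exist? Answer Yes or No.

Total capacity is 2+1+2+1+1+2 = 9 but 10 worker-slots are needed — infeasible.

No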